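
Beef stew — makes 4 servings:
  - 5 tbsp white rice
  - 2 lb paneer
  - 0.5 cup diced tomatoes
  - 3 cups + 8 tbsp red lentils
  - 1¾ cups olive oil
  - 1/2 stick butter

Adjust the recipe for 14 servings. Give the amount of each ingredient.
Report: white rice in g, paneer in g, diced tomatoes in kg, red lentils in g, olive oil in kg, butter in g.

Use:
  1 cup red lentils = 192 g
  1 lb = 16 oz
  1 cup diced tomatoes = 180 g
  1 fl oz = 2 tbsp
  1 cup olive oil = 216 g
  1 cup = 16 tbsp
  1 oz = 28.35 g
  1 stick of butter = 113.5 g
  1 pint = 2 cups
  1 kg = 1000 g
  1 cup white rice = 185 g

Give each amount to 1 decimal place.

Scaling factor: 14/4 = 7/2 = 3.5.
white rice: 5 tbsp × 7/2 ÷ 16 tbsp/cup × 185 g/cup ≈ 202.3 g
paneer: 2 lb × 7/2 × 16 oz/lb × 28.35 g/oz = 3175.2 g
diced tomatoes: 0.5 cup × 7/2 × 180 g/cup ÷ 1000 g/kg ≈ 0.3 kg
red lentils: (3 cup + 8 tbsp = 3.5 cup) × 7/2 × 192 g/cup = 2352.0 g
olive oil: 1.75 cup × 7/2 × 216 g/cup ÷ 1000 g/kg ≈ 1.3 kg
butter: 0.5 stick × 7/2 × 113.5 g/stick ≈ 198.6 g

white rice: 202.3 g; paneer: 3175.2 g; diced tomatoes: 0.3 kg; red lentils: 2352.0 g; olive oil: 1.3 kg; butter: 198.6 g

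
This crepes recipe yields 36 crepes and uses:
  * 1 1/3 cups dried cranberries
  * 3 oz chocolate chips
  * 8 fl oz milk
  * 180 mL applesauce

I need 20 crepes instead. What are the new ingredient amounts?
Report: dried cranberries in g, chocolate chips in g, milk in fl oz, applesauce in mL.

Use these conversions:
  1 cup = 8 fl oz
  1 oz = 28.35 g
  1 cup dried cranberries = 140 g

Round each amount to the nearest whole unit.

Scaling factor: 20/36 = 5/9.
dried cranberries: 4/3 cup × 5/9 × 140 g/cup ≈ 104 g
chocolate chips: 3 oz × 5/9 × 28.35 g/oz ≈ 47 g
milk: 8 fl oz × 5/9 ≈ 4 fl oz
applesauce: 180 mL × 5/9 = 100 mL

dried cranberries: 104 g; chocolate chips: 47 g; milk: 4 fl oz; applesauce: 100 mL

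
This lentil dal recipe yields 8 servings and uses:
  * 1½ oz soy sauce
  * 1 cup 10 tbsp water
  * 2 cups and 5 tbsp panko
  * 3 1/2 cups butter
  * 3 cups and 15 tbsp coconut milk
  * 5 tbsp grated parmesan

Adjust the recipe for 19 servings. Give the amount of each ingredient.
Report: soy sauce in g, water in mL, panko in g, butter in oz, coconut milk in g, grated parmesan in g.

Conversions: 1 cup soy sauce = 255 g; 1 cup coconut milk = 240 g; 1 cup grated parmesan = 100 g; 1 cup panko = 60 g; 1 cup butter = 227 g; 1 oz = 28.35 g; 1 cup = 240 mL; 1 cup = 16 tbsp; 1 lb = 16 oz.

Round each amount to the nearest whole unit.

Scaling factor: 19/8 = 2.375.
soy sauce: 1.5 oz × 19/8 × 28.35 g/oz ≈ 101 g
water: (1 cup + 10 tbsp = 1.625 cup) × 19/8 × 240 mL/cup ≈ 926 mL
panko: (2 cup + 5 tbsp = 2.3125 cup) × 19/8 × 60 g/cup ≈ 330 g
butter: 3.5 cup × 19/8 × 227 g/cup ÷ 28.35 g/oz ≈ 67 oz
coconut milk: (3 cup + 15 tbsp = 3.9375 cup) × 19/8 × 240 g/cup ≈ 2244 g
grated parmesan: 5 tbsp × 19/8 ÷ 16 tbsp/cup × 100 g/cup ≈ 74 g

soy sauce: 101 g; water: 926 mL; panko: 330 g; butter: 67 oz; coconut milk: 2244 g; grated parmesan: 74 g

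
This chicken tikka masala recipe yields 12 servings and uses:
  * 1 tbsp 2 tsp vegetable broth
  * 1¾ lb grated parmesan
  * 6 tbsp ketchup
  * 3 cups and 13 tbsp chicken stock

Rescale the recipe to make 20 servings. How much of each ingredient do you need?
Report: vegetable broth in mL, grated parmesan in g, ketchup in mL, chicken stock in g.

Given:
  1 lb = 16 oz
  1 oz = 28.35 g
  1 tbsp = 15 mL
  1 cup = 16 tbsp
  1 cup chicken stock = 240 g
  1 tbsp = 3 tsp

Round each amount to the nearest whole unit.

vegetable broth: 42 mL; grated parmesan: 1323 g; ketchup: 150 mL; chicken stock: 1525 g

Scaling factor: 20/12 = 5/3.
vegetable broth: (1 tbsp + 2 tsp = 5/3 tbsp) × 5/3 × 15 mL/tbsp ≈ 42 mL
grated parmesan: 1.75 lb × 5/3 × 16 oz/lb × 28.35 g/oz = 1323 g
ketchup: 6 tbsp × 5/3 × 15 mL/tbsp = 150 mL
chicken stock: (3 cup + 13 tbsp = 3.8125 cup) × 5/3 × 240 g/cup = 1525 g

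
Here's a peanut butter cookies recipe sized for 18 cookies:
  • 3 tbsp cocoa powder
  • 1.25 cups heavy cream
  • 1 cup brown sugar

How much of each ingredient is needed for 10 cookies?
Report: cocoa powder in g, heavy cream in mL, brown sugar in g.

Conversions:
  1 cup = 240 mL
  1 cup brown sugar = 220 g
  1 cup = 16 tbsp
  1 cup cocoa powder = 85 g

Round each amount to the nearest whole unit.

cocoa powder: 9 g; heavy cream: 167 mL; brown sugar: 122 g

Scaling factor: 10/18 = 5/9.
cocoa powder: 3 tbsp × 5/9 ÷ 16 tbsp/cup × 85 g/cup ≈ 9 g
heavy cream: 1.25 cup × 5/9 × 240 mL/cup ≈ 167 mL
brown sugar: 1 cup × 5/9 × 220 g/cup ≈ 122 g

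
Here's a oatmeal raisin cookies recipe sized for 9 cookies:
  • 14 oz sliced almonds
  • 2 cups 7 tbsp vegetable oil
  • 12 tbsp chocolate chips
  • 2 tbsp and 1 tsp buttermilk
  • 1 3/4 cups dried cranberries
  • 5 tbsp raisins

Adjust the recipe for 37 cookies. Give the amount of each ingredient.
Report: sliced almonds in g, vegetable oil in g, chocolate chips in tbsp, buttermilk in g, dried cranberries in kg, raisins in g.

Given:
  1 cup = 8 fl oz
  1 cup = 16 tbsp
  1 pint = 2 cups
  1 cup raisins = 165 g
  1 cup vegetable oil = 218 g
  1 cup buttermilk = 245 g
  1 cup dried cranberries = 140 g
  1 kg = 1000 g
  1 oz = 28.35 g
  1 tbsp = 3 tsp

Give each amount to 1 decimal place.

Scaling factor: 37/9.
sliced almonds: 14 oz × 37/9 × 28.35 g/oz = 1631.7 g
vegetable oil: (2 cup + 7 tbsp = 2.4375 cup) × 37/9 × 218 g/cup ≈ 2184.5 g
chocolate chips: 12 tbsp × 37/9 ≈ 49.3 tbsp
buttermilk: (2 tbsp + 1 tsp = 7/3 tbsp) × 37/9 ÷ 16 tbsp/cup × 245 g/cup ≈ 146.9 g
dried cranberries: 1.75 cup × 37/9 × 140 g/cup ÷ 1000 g/kg ≈ 1.0 kg
raisins: 5 tbsp × 37/9 ÷ 16 tbsp/cup × 165 g/cup ≈ 212.0 g

sliced almonds: 1631.7 g; vegetable oil: 2184.5 g; chocolate chips: 49.3 tbsp; buttermilk: 146.9 g; dried cranberries: 1.0 kg; raisins: 212.0 g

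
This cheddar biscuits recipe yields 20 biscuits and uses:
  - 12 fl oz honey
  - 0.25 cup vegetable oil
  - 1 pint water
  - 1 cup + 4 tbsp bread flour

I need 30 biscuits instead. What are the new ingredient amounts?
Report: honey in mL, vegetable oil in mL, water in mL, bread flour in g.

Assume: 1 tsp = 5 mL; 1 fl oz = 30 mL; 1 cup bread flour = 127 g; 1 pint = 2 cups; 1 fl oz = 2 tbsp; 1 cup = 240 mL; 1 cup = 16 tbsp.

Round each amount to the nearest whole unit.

Scaling factor: 30/20 = 3/2 = 1.5.
honey: 12 fl oz × 3/2 × 30 mL/fl oz = 540 mL
vegetable oil: 0.25 cup × 3/2 × 240 mL/cup = 90 mL
water: 1 pint × 3/2 × 2 cup/pint × 240 mL/cup = 720 mL
bread flour: (1 cup + 4 tbsp = 1.25 cup) × 3/2 × 127 g/cup ≈ 238 g

honey: 540 mL; vegetable oil: 90 mL; water: 720 mL; bread flour: 238 g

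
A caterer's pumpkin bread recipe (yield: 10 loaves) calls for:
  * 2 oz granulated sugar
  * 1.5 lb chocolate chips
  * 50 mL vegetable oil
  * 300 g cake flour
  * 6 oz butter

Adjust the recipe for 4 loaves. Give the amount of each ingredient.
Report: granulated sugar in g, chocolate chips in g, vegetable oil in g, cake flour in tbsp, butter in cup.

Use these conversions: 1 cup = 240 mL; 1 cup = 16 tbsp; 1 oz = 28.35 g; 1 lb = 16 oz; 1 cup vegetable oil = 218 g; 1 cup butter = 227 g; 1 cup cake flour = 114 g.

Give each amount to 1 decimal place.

granulated sugar: 22.7 g; chocolate chips: 272.2 g; vegetable oil: 18.2 g; cake flour: 16.8 tbsp; butter: 0.3 cup

Scaling factor: 4/10 = 2/5 = 0.4.
granulated sugar: 2 oz × 2/5 × 28.35 g/oz ≈ 22.7 g
chocolate chips: 1.5 lb × 2/5 × 16 oz/lb × 28.35 g/oz ≈ 272.2 g
vegetable oil: 50 mL × 2/5 ÷ 240 mL/cup × 218 g/cup ≈ 18.2 g
cake flour: 300 g × 2/5 ÷ 114 g/cup × 16 tbsp/cup ≈ 16.8 tbsp
butter: 6 oz × 2/5 × 28.35 g/oz ÷ 227 g/cup ≈ 0.3 cup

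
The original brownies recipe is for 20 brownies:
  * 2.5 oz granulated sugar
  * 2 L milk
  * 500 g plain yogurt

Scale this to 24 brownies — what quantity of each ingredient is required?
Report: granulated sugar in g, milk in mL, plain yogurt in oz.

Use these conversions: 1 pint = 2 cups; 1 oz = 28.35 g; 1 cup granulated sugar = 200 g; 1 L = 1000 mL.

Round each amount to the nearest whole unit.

Scaling factor: 24/20 = 6/5 = 1.2.
granulated sugar: 2.5 oz × 6/5 × 28.35 g/oz ≈ 85 g
milk: 2 L × 6/5 × 1000 mL/L = 2400 mL
plain yogurt: 500 g × 6/5 ÷ 28.35 g/oz ≈ 21 oz

granulated sugar: 85 g; milk: 2400 mL; plain yogurt: 21 oz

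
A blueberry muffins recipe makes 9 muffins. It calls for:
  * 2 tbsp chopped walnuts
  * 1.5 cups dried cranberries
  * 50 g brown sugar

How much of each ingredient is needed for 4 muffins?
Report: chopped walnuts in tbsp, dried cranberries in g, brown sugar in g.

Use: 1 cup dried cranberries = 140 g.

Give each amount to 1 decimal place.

chopped walnuts: 0.9 tbsp; dried cranberries: 93.3 g; brown sugar: 22.2 g

Scaling factor: 4/9.
chopped walnuts: 2 tbsp × 4/9 ≈ 0.9 tbsp
dried cranberries: 1.5 cup × 4/9 × 140 g/cup ≈ 93.3 g
brown sugar: 50 g × 4/9 ≈ 22.2 g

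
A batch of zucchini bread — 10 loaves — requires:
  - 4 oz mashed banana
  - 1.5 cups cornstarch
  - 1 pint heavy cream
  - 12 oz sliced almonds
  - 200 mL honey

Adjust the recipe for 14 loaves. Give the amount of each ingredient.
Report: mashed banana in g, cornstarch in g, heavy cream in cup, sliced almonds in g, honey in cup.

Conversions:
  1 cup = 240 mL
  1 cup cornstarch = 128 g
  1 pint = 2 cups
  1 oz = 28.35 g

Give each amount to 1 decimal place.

mashed banana: 158.8 g; cornstarch: 268.8 g; heavy cream: 2.8 cup; sliced almonds: 476.3 g; honey: 1.2 cup

Scaling factor: 14/10 = 7/5 = 1.4.
mashed banana: 4 oz × 7/5 × 28.35 g/oz ≈ 158.8 g
cornstarch: 1.5 cup × 7/5 × 128 g/cup = 268.8 g
heavy cream: 1 pint × 7/5 × 2 cup/pint = 2.8 cup
sliced almonds: 12 oz × 7/5 × 28.35 g/oz ≈ 476.3 g
honey: 200 mL × 7/5 ÷ 240 mL/cup ≈ 1.2 cup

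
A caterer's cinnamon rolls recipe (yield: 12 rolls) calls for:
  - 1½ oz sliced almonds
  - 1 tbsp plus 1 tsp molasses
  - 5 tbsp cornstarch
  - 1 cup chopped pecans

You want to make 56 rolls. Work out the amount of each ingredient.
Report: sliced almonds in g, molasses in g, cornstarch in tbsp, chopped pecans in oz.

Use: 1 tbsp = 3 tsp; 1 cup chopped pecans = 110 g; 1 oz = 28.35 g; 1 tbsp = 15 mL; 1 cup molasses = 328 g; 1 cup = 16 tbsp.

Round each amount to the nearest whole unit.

sliced almonds: 198 g; molasses: 128 g; cornstarch: 23 tbsp; chopped pecans: 18 oz

Scaling factor: 56/12 = 14/3.
sliced almonds: 1.5 oz × 14/3 × 28.35 g/oz ≈ 198 g
molasses: (1 tbsp + 1 tsp = 4/3 tbsp) × 14/3 ÷ 16 tbsp/cup × 328 g/cup ≈ 128 g
cornstarch: 5 tbsp × 14/3 ≈ 23 tbsp
chopped pecans: 1 cup × 14/3 × 110 g/cup ÷ 28.35 g/oz ≈ 18 oz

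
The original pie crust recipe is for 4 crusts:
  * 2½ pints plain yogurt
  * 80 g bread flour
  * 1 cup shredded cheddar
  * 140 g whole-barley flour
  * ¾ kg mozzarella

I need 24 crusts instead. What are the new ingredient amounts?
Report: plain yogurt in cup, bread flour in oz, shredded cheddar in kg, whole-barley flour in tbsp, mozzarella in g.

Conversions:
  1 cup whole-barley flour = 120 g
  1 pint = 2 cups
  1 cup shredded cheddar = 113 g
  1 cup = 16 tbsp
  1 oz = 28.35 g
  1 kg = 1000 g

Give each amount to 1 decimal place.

plain yogurt: 30.0 cup; bread flour: 16.9 oz; shredded cheddar: 0.7 kg; whole-barley flour: 112.0 tbsp; mozzarella: 4500.0 g

Scaling factor: 24/4 = 6.
plain yogurt: 2.5 pint × 6 × 2 cup/pint = 30.0 cup
bread flour: 80 g × 6 ÷ 28.35 g/oz ≈ 16.9 oz
shredded cheddar: 1 cup × 6 × 113 g/cup ÷ 1000 g/kg ≈ 0.7 kg
whole-barley flour: 140 g × 6 ÷ 120 g/cup × 16 tbsp/cup = 112.0 tbsp
mozzarella: 0.75 kg × 6 × 1000 g/kg = 4500.0 g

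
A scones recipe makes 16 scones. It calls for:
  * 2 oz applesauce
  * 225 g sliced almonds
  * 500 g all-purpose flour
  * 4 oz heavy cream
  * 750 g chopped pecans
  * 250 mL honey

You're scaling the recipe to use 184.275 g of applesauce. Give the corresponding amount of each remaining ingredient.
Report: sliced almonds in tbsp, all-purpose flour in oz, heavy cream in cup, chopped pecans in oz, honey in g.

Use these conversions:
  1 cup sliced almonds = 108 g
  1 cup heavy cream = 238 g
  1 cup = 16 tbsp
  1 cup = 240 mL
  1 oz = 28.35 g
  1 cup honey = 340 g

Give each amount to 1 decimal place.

The original recipe has 56.7 g of applesauce, so the scaling factor is 184.275 ÷ 56.7 = 13/4 = 3.25.
sliced almonds: 225 g × 13/4 ÷ 108 g/cup × 16 tbsp/cup ≈ 108.3 tbsp
all-purpose flour: 500 g × 13/4 ÷ 28.35 g/oz ≈ 57.3 oz
heavy cream: 4 oz × 13/4 × 28.35 g/oz ÷ 238 g/cup ≈ 1.5 cup
chopped pecans: 750 g × 13/4 ÷ 28.35 g/oz ≈ 86.0 oz
honey: 250 mL × 13/4 ÷ 240 mL/cup × 340 g/cup ≈ 1151.0 g

sliced almonds: 108.3 tbsp; all-purpose flour: 57.3 oz; heavy cream: 1.5 cup; chopped pecans: 86.0 oz; honey: 1151.0 g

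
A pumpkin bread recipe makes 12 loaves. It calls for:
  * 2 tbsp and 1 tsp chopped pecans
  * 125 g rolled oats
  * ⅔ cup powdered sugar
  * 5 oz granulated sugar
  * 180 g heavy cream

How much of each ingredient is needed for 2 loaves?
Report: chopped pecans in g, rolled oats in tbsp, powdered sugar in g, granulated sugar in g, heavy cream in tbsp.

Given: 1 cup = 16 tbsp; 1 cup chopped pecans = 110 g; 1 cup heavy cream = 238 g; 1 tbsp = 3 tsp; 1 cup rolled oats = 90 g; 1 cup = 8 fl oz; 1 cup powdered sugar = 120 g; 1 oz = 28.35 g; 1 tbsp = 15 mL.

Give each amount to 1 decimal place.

chopped pecans: 2.7 g; rolled oats: 3.7 tbsp; powdered sugar: 13.3 g; granulated sugar: 23.6 g; heavy cream: 2.0 tbsp

Scaling factor: 2/12 = 1/6.
chopped pecans: (2 tbsp + 1 tsp = 7/3 tbsp) × 1/6 ÷ 16 tbsp/cup × 110 g/cup ≈ 2.7 g
rolled oats: 125 g × 1/6 ÷ 90 g/cup × 16 tbsp/cup ≈ 3.7 tbsp
powdered sugar: 2/3 cup × 1/6 × 120 g/cup ≈ 13.3 g
granulated sugar: 5 oz × 1/6 × 28.35 g/oz ≈ 23.6 g
heavy cream: 180 g × 1/6 ÷ 238 g/cup × 16 tbsp/cup ≈ 2.0 tbsp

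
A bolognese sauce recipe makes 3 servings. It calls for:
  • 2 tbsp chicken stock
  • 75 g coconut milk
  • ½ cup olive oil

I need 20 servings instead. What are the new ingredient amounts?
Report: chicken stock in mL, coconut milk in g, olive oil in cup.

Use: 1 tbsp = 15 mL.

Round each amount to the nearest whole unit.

chicken stock: 200 mL; coconut milk: 500 g; olive oil: 3 cup

Scaling factor: 20/3.
chicken stock: 2 tbsp × 20/3 × 15 mL/tbsp = 200 mL
coconut milk: 75 g × 20/3 = 500 g
olive oil: 0.5 cup × 20/3 ≈ 3 cup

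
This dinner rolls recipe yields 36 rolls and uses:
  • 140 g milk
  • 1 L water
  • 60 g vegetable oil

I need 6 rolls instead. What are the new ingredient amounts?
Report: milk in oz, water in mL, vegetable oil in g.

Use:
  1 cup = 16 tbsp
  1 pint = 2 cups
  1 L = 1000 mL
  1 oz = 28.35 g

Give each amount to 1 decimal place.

milk: 0.8 oz; water: 166.7 mL; vegetable oil: 10.0 g

Scaling factor: 6/36 = 1/6.
milk: 140 g × 1/6 ÷ 28.35 g/oz ≈ 0.8 oz
water: 1 L × 1/6 × 1000 mL/L ≈ 166.7 mL
vegetable oil: 60 g × 1/6 = 10.0 g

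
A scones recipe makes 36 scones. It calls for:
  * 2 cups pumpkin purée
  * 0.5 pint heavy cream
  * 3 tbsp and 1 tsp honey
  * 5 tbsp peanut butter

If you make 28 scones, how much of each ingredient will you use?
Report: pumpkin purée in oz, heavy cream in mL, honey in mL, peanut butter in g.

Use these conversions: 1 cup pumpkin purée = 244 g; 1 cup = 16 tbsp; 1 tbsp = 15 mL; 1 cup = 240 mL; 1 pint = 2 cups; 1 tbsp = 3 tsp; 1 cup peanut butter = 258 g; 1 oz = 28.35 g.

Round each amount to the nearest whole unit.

Scaling factor: 28/36 = 7/9.
pumpkin purée: 2 cup × 7/9 × 244 g/cup ÷ 28.35 g/oz ≈ 13 oz
heavy cream: 0.5 pint × 7/9 × 2 cup/pint × 240 mL/cup ≈ 187 mL
honey: (3 tbsp + 1 tsp = 10/3 tbsp) × 7/9 × 15 mL/tbsp ≈ 39 mL
peanut butter: 5 tbsp × 7/9 ÷ 16 tbsp/cup × 258 g/cup ≈ 63 g

pumpkin purée: 13 oz; heavy cream: 187 mL; honey: 39 mL; peanut butter: 63 g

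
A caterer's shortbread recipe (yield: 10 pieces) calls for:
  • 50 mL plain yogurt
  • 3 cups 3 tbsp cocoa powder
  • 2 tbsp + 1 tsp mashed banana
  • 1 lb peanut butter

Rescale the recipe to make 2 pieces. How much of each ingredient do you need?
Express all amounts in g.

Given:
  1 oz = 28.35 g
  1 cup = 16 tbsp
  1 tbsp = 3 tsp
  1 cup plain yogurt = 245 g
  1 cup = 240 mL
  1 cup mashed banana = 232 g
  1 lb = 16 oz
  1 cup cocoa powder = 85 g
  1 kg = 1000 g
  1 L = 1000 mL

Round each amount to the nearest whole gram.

Scaling factor: 2/10 = 1/5 = 0.2.
plain yogurt: 50 mL × 1/5 ÷ 240 mL/cup × 245 g/cup ≈ 10 g
cocoa powder: (3 cup + 3 tbsp = 3.1875 cup) × 1/5 × 85 g/cup ≈ 54 g
mashed banana: (2 tbsp + 1 tsp = 7/3 tbsp) × 1/5 ÷ 16 tbsp/cup × 232 g/cup ≈ 7 g
peanut butter: 1 lb × 1/5 × 16 oz/lb × 28.35 g/oz ≈ 91 g

plain yogurt: 10 g; cocoa powder: 54 g; mashed banana: 7 g; peanut butter: 91 g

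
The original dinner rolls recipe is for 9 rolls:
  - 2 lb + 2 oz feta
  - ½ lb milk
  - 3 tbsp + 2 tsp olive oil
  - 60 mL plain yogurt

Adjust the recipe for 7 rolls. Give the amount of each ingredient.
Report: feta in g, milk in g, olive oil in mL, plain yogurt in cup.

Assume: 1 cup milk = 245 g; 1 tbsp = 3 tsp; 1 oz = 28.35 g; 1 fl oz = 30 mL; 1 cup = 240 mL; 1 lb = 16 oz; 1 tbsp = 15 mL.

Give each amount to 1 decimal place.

Scaling factor: 7/9.
feta: (2 lb + 2 oz = 2.125 lb) × 7/9 × 16 oz/lb × 28.35 g/oz = 749.7 g
milk: 0.5 lb × 7/9 × 16 oz/lb × 28.35 g/oz = 176.4 g
olive oil: (3 tbsp + 2 tsp = 11/3 tbsp) × 7/9 × 15 mL/tbsp ≈ 42.8 mL
plain yogurt: 60 mL × 7/9 ÷ 240 mL/cup ≈ 0.2 cup

feta: 749.7 g; milk: 176.4 g; olive oil: 42.8 mL; plain yogurt: 0.2 cup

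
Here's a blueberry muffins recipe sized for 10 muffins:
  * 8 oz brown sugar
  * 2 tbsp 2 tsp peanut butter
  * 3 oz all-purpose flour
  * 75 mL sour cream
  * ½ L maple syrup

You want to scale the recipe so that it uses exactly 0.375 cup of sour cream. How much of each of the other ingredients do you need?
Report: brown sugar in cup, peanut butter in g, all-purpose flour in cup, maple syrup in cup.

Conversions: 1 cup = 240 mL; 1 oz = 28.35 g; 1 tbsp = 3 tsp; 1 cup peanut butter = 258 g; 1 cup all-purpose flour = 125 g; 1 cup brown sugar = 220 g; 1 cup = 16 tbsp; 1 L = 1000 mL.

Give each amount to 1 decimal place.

The original recipe has 0.3125 cup of sour cream, so the scaling factor is 0.375 ÷ 0.3125 = 6/5 = 1.2.
brown sugar: 8 oz × 6/5 × 28.35 g/oz ÷ 220 g/cup ≈ 1.2 cup
peanut butter: (2 tbsp + 2 tsp = 8/3 tbsp) × 6/5 ÷ 16 tbsp/cup × 258 g/cup = 51.6 g
all-purpose flour: 3 oz × 6/5 × 28.35 g/oz ÷ 125 g/cup ≈ 0.8 cup
maple syrup: 0.5 L × 6/5 × 1000 mL/L ÷ 240 mL/cup = 2.5 cup

brown sugar: 1.2 cup; peanut butter: 51.6 g; all-purpose flour: 0.8 cup; maple syrup: 2.5 cup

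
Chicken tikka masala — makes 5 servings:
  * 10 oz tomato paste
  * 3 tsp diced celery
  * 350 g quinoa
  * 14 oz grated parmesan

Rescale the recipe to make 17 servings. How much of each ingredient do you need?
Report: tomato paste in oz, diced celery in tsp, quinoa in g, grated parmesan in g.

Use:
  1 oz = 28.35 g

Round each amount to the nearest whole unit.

Scaling factor: 17/5 = 3.4.
tomato paste: 10 oz × 17/5 = 34 oz
diced celery: 3 tsp × 17/5 ≈ 10 tsp
quinoa: 350 g × 17/5 = 1190 g
grated parmesan: 14 oz × 17/5 × 28.35 g/oz ≈ 1349 g

tomato paste: 34 oz; diced celery: 10 tsp; quinoa: 1190 g; grated parmesan: 1349 g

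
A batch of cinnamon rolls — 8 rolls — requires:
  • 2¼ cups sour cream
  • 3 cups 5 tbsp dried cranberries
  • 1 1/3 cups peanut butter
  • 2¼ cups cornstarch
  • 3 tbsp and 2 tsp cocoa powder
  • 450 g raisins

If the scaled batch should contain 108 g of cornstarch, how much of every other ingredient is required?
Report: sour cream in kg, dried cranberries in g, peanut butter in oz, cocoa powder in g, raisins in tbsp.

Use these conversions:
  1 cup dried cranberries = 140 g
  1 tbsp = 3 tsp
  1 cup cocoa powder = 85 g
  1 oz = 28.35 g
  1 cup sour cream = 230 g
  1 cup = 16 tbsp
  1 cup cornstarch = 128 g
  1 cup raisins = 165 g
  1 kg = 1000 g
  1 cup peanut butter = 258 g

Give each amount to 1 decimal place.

sour cream: 0.2 kg; dried cranberries: 173.9 g; peanut butter: 4.6 oz; cocoa powder: 7.3 g; raisins: 16.4 tbsp

The original recipe has 288 g of cornstarch, so the scaling factor is 108 ÷ 288 = 3/8 = 0.375.
sour cream: 2.25 cup × 3/8 × 230 g/cup ÷ 1000 g/kg ≈ 0.2 kg
dried cranberries: (3 cup + 5 tbsp = 3.3125 cup) × 3/8 × 140 g/cup ≈ 173.9 g
peanut butter: 4/3 cup × 3/8 × 258 g/cup ÷ 28.35 g/oz ≈ 4.6 oz
cocoa powder: (3 tbsp + 2 tsp = 11/3 tbsp) × 3/8 ÷ 16 tbsp/cup × 85 g/cup ≈ 7.3 g
raisins: 450 g × 3/8 ÷ 165 g/cup × 16 tbsp/cup ≈ 16.4 tbsp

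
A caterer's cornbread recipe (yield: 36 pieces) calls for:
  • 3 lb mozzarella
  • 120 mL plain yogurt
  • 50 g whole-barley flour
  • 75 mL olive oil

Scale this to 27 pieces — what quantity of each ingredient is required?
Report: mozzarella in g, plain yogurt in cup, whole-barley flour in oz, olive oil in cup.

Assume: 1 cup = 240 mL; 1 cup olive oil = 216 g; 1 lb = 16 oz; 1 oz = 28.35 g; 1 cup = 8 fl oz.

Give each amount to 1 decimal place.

Scaling factor: 27/36 = 3/4 = 0.75.
mozzarella: 3 lb × 3/4 × 16 oz/lb × 28.35 g/oz = 1020.6 g
plain yogurt: 120 mL × 3/4 ÷ 240 mL/cup ≈ 0.4 cup
whole-barley flour: 50 g × 3/4 ÷ 28.35 g/oz ≈ 1.3 oz
olive oil: 75 mL × 3/4 ÷ 240 mL/cup ≈ 0.2 cup

mozzarella: 1020.6 g; plain yogurt: 0.4 cup; whole-barley flour: 1.3 oz; olive oil: 0.2 cup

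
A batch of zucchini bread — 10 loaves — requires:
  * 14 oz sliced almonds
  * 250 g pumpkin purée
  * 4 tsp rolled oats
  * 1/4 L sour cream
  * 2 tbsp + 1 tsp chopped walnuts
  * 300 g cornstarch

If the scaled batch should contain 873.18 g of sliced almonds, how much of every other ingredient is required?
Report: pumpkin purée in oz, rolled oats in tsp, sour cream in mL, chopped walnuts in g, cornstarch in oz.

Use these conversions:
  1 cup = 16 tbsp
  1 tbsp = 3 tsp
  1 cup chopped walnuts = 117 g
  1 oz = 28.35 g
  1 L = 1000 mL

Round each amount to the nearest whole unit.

The original recipe has 396.9 g of sliced almonds, so the scaling factor is 873.18 ÷ 396.9 = 11/5 = 2.2.
pumpkin purée: 250 g × 11/5 ÷ 28.35 g/oz ≈ 19 oz
rolled oats: 4 tsp × 11/5 ≈ 9 tsp
sour cream: 0.25 L × 11/5 × 1000 mL/L = 550 mL
chopped walnuts: (2 tbsp + 1 tsp = 7/3 tbsp) × 11/5 ÷ 16 tbsp/cup × 117 g/cup ≈ 38 g
cornstarch: 300 g × 11/5 ÷ 28.35 g/oz ≈ 23 oz

pumpkin purée: 19 oz; rolled oats: 9 tsp; sour cream: 550 mL; chopped walnuts: 38 g; cornstarch: 23 oz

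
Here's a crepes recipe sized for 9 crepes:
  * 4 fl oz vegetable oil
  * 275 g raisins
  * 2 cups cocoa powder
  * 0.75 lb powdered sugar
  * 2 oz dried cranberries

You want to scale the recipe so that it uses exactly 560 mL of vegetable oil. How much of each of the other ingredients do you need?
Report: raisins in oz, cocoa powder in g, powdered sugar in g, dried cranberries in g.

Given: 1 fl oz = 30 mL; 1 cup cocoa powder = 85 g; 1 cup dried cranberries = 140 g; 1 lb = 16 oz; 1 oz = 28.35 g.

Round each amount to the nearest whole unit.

raisins: 45 oz; cocoa powder: 793 g; powdered sugar: 1588 g; dried cranberries: 265 g

The original recipe has 120 mL of vegetable oil, so the scaling factor is 560 ÷ 120 = 14/3.
raisins: 275 g × 14/3 ÷ 28.35 g/oz ≈ 45 oz
cocoa powder: 2 cup × 14/3 × 85 g/cup ≈ 793 g
powdered sugar: 0.75 lb × 14/3 × 16 oz/lb × 28.35 g/oz ≈ 1588 g
dried cranberries: 2 oz × 14/3 × 28.35 g/oz ≈ 265 g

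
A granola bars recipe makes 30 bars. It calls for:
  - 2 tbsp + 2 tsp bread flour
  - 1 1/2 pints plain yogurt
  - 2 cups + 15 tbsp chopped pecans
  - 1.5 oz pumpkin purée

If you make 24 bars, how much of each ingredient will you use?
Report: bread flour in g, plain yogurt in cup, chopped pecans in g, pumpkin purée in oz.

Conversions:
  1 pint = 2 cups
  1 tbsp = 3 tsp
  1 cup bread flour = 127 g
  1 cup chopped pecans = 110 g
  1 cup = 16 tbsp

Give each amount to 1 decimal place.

Scaling factor: 24/30 = 4/5 = 0.8.
bread flour: (2 tbsp + 2 tsp = 8/3 tbsp) × 4/5 ÷ 16 tbsp/cup × 127 g/cup ≈ 16.9 g
plain yogurt: 1.5 pint × 4/5 × 2 cup/pint = 2.4 cup
chopped pecans: (2 cup + 15 tbsp = 2.9375 cup) × 4/5 × 110 g/cup = 258.5 g
pumpkin purée: 1.5 oz × 4/5 = 1.2 oz

bread flour: 16.9 g; plain yogurt: 2.4 cup; chopped pecans: 258.5 g; pumpkin purée: 1.2 oz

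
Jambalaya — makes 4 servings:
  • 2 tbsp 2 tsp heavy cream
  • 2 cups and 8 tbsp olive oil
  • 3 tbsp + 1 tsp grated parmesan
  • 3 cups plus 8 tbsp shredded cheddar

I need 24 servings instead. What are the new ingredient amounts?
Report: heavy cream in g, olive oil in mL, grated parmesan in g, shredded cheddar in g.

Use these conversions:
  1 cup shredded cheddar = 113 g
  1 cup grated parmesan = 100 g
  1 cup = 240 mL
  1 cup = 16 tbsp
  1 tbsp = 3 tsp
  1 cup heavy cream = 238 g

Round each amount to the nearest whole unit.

Scaling factor: 24/4 = 6.
heavy cream: (2 tbsp + 2 tsp = 8/3 tbsp) × 6 ÷ 16 tbsp/cup × 238 g/cup = 238 g
olive oil: (2 cup + 8 tbsp = 2.5 cup) × 6 × 240 mL/cup = 3600 mL
grated parmesan: (3 tbsp + 1 tsp = 10/3 tbsp) × 6 ÷ 16 tbsp/cup × 100 g/cup = 125 g
shredded cheddar: (3 cup + 8 tbsp = 3.5 cup) × 6 × 113 g/cup = 2373 g

heavy cream: 238 g; olive oil: 3600 mL; grated parmesan: 125 g; shredded cheddar: 2373 g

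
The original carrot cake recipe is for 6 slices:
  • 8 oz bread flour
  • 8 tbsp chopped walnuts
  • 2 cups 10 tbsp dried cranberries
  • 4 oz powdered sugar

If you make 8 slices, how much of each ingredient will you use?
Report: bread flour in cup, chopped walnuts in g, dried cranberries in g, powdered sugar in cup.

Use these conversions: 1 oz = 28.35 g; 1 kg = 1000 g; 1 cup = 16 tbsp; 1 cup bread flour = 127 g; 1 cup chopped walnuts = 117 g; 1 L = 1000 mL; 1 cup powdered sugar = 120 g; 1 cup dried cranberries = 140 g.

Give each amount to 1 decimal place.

bread flour: 2.4 cup; chopped walnuts: 78.0 g; dried cranberries: 490.0 g; powdered sugar: 1.3 cup

Scaling factor: 8/6 = 4/3.
bread flour: 8 oz × 4/3 × 28.35 g/oz ÷ 127 g/cup ≈ 2.4 cup
chopped walnuts: 8 tbsp × 4/3 ÷ 16 tbsp/cup × 117 g/cup = 78.0 g
dried cranberries: (2 cup + 10 tbsp = 2.625 cup) × 4/3 × 140 g/cup = 490.0 g
powdered sugar: 4 oz × 4/3 × 28.35 g/oz ÷ 120 g/cup ≈ 1.3 cup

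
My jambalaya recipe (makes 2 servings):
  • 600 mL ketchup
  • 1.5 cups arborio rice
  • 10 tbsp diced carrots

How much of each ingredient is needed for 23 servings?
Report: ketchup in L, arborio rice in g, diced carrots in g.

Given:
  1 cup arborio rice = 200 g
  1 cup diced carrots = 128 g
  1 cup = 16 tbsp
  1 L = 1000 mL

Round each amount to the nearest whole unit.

ketchup: 7 L; arborio rice: 3450 g; diced carrots: 920 g

Scaling factor: 23/2 = 11.5.
ketchup: 600 mL × 23/2 ÷ 1000 mL/L ≈ 7 L
arborio rice: 1.5 cup × 23/2 × 200 g/cup = 3450 g
diced carrots: 10 tbsp × 23/2 ÷ 16 tbsp/cup × 128 g/cup = 920 g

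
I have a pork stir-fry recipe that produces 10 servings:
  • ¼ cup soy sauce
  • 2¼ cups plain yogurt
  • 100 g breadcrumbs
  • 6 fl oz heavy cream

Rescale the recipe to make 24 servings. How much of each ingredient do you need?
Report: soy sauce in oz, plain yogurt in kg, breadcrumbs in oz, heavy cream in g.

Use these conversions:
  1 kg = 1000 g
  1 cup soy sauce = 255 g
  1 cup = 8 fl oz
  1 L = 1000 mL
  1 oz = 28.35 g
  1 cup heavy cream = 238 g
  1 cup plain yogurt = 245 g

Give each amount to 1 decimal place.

soy sauce: 5.4 oz; plain yogurt: 1.3 kg; breadcrumbs: 8.5 oz; heavy cream: 428.4 g

Scaling factor: 24/10 = 12/5 = 2.4.
soy sauce: 0.25 cup × 12/5 × 255 g/cup ÷ 28.35 g/oz ≈ 5.4 oz
plain yogurt: 2.25 cup × 12/5 × 245 g/cup ÷ 1000 g/kg ≈ 1.3 kg
breadcrumbs: 100 g × 12/5 ÷ 28.35 g/oz ≈ 8.5 oz
heavy cream: 6 fl oz × 12/5 ÷ 8 fl oz/cup × 238 g/cup = 428.4 g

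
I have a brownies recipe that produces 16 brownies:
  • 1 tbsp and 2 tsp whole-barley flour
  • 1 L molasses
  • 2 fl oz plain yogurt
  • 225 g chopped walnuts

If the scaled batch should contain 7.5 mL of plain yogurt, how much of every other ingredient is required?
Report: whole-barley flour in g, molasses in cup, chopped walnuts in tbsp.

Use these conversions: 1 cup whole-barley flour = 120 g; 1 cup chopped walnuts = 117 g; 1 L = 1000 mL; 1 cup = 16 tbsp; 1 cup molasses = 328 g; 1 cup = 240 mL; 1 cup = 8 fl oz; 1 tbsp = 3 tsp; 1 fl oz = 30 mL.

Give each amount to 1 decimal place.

The original recipe has 60 mL of plain yogurt, so the scaling factor is 7.5 ÷ 60 = 1/8 = 0.125.
whole-barley flour: (1 tbsp + 2 tsp = 5/3 tbsp) × 1/8 ÷ 16 tbsp/cup × 120 g/cup ≈ 1.6 g
molasses: 1 L × 1/8 × 1000 mL/L ÷ 240 mL/cup ≈ 0.5 cup
chopped walnuts: 225 g × 1/8 ÷ 117 g/cup × 16 tbsp/cup ≈ 3.8 tbsp

whole-barley flour: 1.6 g; molasses: 0.5 cup; chopped walnuts: 3.8 tbsp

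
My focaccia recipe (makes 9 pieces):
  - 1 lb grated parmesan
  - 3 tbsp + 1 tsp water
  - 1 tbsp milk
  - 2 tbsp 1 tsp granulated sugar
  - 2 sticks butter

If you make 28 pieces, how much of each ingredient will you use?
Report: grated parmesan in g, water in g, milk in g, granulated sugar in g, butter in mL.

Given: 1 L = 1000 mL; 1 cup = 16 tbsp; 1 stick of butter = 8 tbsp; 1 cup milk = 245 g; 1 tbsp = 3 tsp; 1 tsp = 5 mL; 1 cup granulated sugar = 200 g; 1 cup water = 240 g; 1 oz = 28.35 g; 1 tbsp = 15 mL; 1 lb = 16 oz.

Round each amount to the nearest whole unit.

Scaling factor: 28/9.
grated parmesan: 1 lb × 28/9 × 16 oz/lb × 28.35 g/oz ≈ 1411 g
water: (3 tbsp + 1 tsp = 10/3 tbsp) × 28/9 ÷ 16 tbsp/cup × 240 g/cup ≈ 156 g
milk: 1 tbsp × 28/9 ÷ 16 tbsp/cup × 245 g/cup ≈ 48 g
granulated sugar: (2 tbsp + 1 tsp = 7/3 tbsp) × 28/9 ÷ 16 tbsp/cup × 200 g/cup ≈ 91 g
butter: 2 stick × 28/9 × 8 tbsp/stick × 15 mL/tbsp ≈ 747 mL

grated parmesan: 1411 g; water: 156 g; milk: 48 g; granulated sugar: 91 g; butter: 747 mL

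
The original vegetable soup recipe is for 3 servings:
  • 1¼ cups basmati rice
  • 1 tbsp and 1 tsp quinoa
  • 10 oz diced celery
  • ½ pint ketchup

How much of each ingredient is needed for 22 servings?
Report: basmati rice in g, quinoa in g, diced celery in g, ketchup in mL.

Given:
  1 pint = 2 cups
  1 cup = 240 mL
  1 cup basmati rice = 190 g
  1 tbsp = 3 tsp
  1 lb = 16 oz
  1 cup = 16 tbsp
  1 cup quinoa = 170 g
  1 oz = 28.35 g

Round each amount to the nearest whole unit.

basmati rice: 1742 g; quinoa: 104 g; diced celery: 2079 g; ketchup: 1760 mL

Scaling factor: 22/3.
basmati rice: 1.25 cup × 22/3 × 190 g/cup ≈ 1742 g
quinoa: (1 tbsp + 1 tsp = 4/3 tbsp) × 22/3 ÷ 16 tbsp/cup × 170 g/cup ≈ 104 g
diced celery: 10 oz × 22/3 × 28.35 g/oz = 2079 g
ketchup: 0.5 pint × 22/3 × 2 cup/pint × 240 mL/cup = 1760 mL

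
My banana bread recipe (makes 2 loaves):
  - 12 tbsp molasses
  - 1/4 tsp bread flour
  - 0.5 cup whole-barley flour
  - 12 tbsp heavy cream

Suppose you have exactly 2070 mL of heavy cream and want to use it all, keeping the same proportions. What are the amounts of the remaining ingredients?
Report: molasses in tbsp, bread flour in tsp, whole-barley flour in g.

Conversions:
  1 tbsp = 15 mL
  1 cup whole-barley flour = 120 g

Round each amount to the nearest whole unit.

molasses: 138 tbsp; bread flour: 3 tsp; whole-barley flour: 690 g

The original recipe has 180 mL of heavy cream, so the scaling factor is 2070 ÷ 180 = 23/2 = 11.5.
molasses: 12 tbsp × 23/2 = 138 tbsp
bread flour: 0.25 tsp × 23/2 ≈ 3 tsp
whole-barley flour: 0.5 cup × 23/2 × 120 g/cup = 690 g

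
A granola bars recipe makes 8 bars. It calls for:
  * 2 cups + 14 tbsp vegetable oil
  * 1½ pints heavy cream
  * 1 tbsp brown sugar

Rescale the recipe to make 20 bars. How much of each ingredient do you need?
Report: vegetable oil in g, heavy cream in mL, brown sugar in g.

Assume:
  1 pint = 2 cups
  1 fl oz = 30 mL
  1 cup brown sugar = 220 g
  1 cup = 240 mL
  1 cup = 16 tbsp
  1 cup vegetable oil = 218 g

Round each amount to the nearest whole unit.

Scaling factor: 20/8 = 5/2 = 2.5.
vegetable oil: (2 cup + 14 tbsp = 2.875 cup) × 5/2 × 218 g/cup ≈ 1567 g
heavy cream: 1.5 pint × 5/2 × 2 cup/pint × 240 mL/cup = 1800 mL
brown sugar: 1 tbsp × 5/2 ÷ 16 tbsp/cup × 220 g/cup ≈ 34 g

vegetable oil: 1567 g; heavy cream: 1800 mL; brown sugar: 34 g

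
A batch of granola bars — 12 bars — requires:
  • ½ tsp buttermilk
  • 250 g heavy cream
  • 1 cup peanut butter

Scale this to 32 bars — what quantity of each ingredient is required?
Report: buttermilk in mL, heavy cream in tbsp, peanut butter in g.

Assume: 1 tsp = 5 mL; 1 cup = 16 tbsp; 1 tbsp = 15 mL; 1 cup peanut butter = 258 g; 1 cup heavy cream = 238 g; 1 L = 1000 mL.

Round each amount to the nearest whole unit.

Scaling factor: 32/12 = 8/3.
buttermilk: 0.5 tsp × 8/3 × 5 mL/tsp ≈ 7 mL
heavy cream: 250 g × 8/3 ÷ 238 g/cup × 16 tbsp/cup ≈ 45 tbsp
peanut butter: 1 cup × 8/3 × 258 g/cup = 688 g

buttermilk: 7 mL; heavy cream: 45 tbsp; peanut butter: 688 g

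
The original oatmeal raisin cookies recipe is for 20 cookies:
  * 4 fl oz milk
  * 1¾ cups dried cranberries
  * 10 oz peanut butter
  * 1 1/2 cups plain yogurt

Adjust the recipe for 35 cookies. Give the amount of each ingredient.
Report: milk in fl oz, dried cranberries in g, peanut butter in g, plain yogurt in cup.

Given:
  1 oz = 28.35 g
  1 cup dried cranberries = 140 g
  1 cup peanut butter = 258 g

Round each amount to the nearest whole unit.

Scaling factor: 35/20 = 7/4 = 1.75.
milk: 4 fl oz × 7/4 = 7 fl oz
dried cranberries: 1.75 cup × 7/4 × 140 g/cup ≈ 429 g
peanut butter: 10 oz × 7/4 × 28.35 g/oz ≈ 496 g
plain yogurt: 1.5 cup × 7/4 ≈ 3 cup

milk: 7 fl oz; dried cranberries: 429 g; peanut butter: 496 g; plain yogurt: 3 cup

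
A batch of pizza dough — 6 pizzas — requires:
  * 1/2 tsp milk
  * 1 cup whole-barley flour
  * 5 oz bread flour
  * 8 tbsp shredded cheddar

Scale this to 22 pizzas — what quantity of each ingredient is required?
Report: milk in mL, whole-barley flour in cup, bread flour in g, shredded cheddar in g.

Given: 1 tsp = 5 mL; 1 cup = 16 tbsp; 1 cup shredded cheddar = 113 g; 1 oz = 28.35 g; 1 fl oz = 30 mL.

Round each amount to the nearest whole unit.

milk: 9 mL; whole-barley flour: 4 cup; bread flour: 520 g; shredded cheddar: 207 g

Scaling factor: 22/6 = 11/3.
milk: 0.5 tsp × 11/3 × 5 mL/tsp ≈ 9 mL
whole-barley flour: 1 cup × 11/3 ≈ 4 cup
bread flour: 5 oz × 11/3 × 28.35 g/oz ≈ 520 g
shredded cheddar: 8 tbsp × 11/3 ÷ 16 tbsp/cup × 113 g/cup ≈ 207 g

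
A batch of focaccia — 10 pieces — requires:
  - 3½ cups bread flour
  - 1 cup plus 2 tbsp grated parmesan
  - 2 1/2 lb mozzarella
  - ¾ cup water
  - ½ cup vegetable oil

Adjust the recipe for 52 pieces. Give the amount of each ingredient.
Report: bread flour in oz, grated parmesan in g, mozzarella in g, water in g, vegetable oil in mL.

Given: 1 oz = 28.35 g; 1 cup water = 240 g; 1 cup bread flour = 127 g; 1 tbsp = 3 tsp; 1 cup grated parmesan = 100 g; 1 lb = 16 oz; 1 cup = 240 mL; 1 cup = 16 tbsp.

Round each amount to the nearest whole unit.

Scaling factor: 52/10 = 26/5 = 5.2.
bread flour: 3.5 cup × 26/5 × 127 g/cup ÷ 28.35 g/oz ≈ 82 oz
grated parmesan: (1 cup + 2 tbsp = 1.125 cup) × 26/5 × 100 g/cup = 585 g
mozzarella: 2.5 lb × 26/5 × 16 oz/lb × 28.35 g/oz ≈ 5897 g
water: 0.75 cup × 26/5 × 240 g/cup = 936 g
vegetable oil: 0.5 cup × 26/5 × 240 mL/cup = 624 mL

bread flour: 82 oz; grated parmesan: 585 g; mozzarella: 5897 g; water: 936 g; vegetable oil: 624 mL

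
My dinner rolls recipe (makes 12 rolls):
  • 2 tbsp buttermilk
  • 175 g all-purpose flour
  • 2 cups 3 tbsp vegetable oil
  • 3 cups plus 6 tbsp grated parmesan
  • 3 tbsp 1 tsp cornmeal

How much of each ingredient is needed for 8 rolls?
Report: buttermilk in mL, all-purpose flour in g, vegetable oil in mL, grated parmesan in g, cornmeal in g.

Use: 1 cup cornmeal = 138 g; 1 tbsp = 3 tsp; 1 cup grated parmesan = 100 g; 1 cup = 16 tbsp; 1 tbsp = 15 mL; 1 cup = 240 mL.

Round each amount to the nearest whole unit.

buttermilk: 20 mL; all-purpose flour: 117 g; vegetable oil: 350 mL; grated parmesan: 225 g; cornmeal: 19 g

Scaling factor: 8/12 = 2/3.
buttermilk: 2 tbsp × 2/3 × 15 mL/tbsp = 20 mL
all-purpose flour: 175 g × 2/3 ≈ 117 g
vegetable oil: (2 cup + 3 tbsp = 2.1875 cup) × 2/3 × 240 mL/cup = 350 mL
grated parmesan: (3 cup + 6 tbsp = 3.375 cup) × 2/3 × 100 g/cup = 225 g
cornmeal: (3 tbsp + 1 tsp = 10/3 tbsp) × 2/3 ÷ 16 tbsp/cup × 138 g/cup ≈ 19 g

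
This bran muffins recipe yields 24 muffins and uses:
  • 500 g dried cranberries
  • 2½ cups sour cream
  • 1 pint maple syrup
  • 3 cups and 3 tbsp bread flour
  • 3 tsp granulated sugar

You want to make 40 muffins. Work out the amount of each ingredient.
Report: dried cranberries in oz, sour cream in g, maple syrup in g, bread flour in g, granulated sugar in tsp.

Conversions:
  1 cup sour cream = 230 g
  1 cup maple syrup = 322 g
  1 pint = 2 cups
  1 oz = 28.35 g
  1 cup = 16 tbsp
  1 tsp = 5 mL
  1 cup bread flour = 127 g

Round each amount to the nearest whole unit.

Scaling factor: 40/24 = 5/3.
dried cranberries: 500 g × 5/3 ÷ 28.35 g/oz ≈ 29 oz
sour cream: 2.5 cup × 5/3 × 230 g/cup ≈ 958 g
maple syrup: 1 pint × 5/3 × 2 cup/pint × 322 g/cup ≈ 1073 g
bread flour: (3 cup + 3 tbsp = 3.1875 cup) × 5/3 × 127 g/cup ≈ 675 g
granulated sugar: 3 tsp × 5/3 = 5 tsp

dried cranberries: 29 oz; sour cream: 958 g; maple syrup: 1073 g; bread flour: 675 g; granulated sugar: 5 tsp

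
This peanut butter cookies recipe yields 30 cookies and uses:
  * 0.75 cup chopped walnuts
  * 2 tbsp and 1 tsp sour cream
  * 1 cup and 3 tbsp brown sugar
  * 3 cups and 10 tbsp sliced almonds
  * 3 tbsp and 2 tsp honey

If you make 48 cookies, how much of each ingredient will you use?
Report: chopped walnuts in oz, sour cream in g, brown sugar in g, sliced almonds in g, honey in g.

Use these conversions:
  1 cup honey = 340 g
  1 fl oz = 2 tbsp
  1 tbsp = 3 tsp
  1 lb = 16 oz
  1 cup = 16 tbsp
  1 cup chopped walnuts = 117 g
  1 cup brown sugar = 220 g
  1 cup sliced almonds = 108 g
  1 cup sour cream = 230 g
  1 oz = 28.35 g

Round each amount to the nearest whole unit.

Scaling factor: 48/30 = 8/5 = 1.6.
chopped walnuts: 0.75 cup × 8/5 × 117 g/cup ÷ 28.35 g/oz ≈ 5 oz
sour cream: (2 tbsp + 1 tsp = 7/3 tbsp) × 8/5 ÷ 16 tbsp/cup × 230 g/cup ≈ 54 g
brown sugar: (1 cup + 3 tbsp = 1.1875 cup) × 8/5 × 220 g/cup = 418 g
sliced almonds: (3 cup + 10 tbsp = 3.625 cup) × 8/5 × 108 g/cup ≈ 626 g
honey: (3 tbsp + 2 tsp = 11/3 tbsp) × 8/5 ÷ 16 tbsp/cup × 340 g/cup ≈ 125 g

chopped walnuts: 5 oz; sour cream: 54 g; brown sugar: 418 g; sliced almonds: 626 g; honey: 125 g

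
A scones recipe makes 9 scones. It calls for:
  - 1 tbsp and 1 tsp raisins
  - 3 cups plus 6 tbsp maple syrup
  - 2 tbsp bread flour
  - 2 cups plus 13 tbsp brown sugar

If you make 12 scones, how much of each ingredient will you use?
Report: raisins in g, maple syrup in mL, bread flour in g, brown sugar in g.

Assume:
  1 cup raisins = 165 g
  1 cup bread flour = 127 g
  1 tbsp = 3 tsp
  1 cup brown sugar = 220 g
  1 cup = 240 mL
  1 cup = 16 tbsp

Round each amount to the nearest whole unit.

Scaling factor: 12/9 = 4/3.
raisins: (1 tbsp + 1 tsp = 4/3 tbsp) × 4/3 ÷ 16 tbsp/cup × 165 g/cup ≈ 18 g
maple syrup: (3 cup + 6 tbsp = 3.375 cup) × 4/3 × 240 mL/cup = 1080 mL
bread flour: 2 tbsp × 4/3 ÷ 16 tbsp/cup × 127 g/cup ≈ 21 g
brown sugar: (2 cup + 13 tbsp = 2.8125 cup) × 4/3 × 220 g/cup = 825 g

raisins: 18 g; maple syrup: 1080 mL; bread flour: 21 g; brown sugar: 825 g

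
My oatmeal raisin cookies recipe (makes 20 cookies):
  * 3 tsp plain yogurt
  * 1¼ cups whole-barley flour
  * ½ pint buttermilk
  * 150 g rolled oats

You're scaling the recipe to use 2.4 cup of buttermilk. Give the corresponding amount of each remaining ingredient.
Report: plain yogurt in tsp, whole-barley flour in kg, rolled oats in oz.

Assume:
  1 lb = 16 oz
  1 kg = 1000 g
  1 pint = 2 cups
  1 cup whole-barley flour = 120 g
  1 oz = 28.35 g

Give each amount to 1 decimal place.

plain yogurt: 7.2 tsp; whole-barley flour: 0.4 kg; rolled oats: 12.7 oz

The original recipe has 1 cup of buttermilk, so the scaling factor is 2.4 ÷ 1 = 12/5 = 2.4.
plain yogurt: 3 tsp × 12/5 = 7.2 tsp
whole-barley flour: 1.25 cup × 12/5 × 120 g/cup ÷ 1000 g/kg ≈ 0.4 kg
rolled oats: 150 g × 12/5 ÷ 28.35 g/oz ≈ 12.7 oz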